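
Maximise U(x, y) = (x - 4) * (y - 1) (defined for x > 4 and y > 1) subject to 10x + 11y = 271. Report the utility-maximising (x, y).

x* = 15, y* = 11

MU_x = (y−1), MU_y = (x−4).
MRS = (y−1)/(x−4).
Tangency: set MRS = p_x/p_y = 10/11.
So (y − 1)/(x − 4) = 10/11, i.e. (y − 1) = (10/11)·(x − 4).
Rewrite the budget in excess-of-subsistence terms: 10·(x − 4) + 11·(y − 1) = 271 − 10·4 − 11·1 = 220.
Substituting, 20·(x − 4) = 220, so x − 4 = 11 and x* = 15.
Then y − 1 = (10/11)·11 = 10, so y* = 11.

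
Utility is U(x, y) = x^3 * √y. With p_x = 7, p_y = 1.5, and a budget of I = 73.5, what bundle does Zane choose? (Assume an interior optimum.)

x* = 9, y* = 7

MU_x = 3·x^2·√y and MU_y = 0.5·x^3·y^(-0.5).
MRS = MU_x/MU_y = (6)·y/x.
Tangency: set MRS = p_x/p_y = 7/1.5 = 14/3.
So (6)·y/x = 14/3, i.e. y = (7/9)·x.
Substitute into the budget 7·x + 1.5·y = 73.5: (49/6)·x = 73.5, so x* = 9.
Then y* = (7/9)·9 = 7.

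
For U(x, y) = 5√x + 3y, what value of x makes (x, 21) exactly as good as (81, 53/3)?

x = 49

U(81, 53/3) = 98.
Set U(x, 21) = 98 and solve.
With y = 21: 5√x = 98 − 3·21 = 35, so √x = 7 and x = 49.
Check: U(49, 21) = 98.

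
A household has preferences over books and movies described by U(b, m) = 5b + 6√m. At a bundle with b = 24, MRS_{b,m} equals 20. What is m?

MU_b = 5, MU_m = 6/(2√m).
MRS = 5 ÷ (6/(2√m)).
MRS depends only on m: (5/3)·√m = 20 ⇒ √m = 20/(5/3) = 12 ⇒ m = 144.

m = 144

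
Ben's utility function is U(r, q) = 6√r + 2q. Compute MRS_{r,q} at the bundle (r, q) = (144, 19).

MU_r = 6/(2√r), MU_q = 2.
MRS = 6/(2√r) ÷ 2.
At (144, 19): MRS = 0.125.
The indifference curve has slope −0.125 at this bundle.

MRS = 0.125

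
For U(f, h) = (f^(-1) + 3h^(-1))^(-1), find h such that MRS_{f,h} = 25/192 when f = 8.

h = 5

For CES with ρ = -1, MRS = (1/3)·(h/f)^2.
Setting (1/3)·(h/8)^2 = 25/192 gives (h/8)^2 = 25/64, so h/8 = 0.625 and h = 5.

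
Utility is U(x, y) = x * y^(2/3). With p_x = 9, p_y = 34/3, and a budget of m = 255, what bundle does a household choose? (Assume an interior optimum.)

x* = 17, y* = 9

MU_x = y^(2/3) and MU_y = 2/3·x·y^(-1/3).
MRS = MU_x/MU_y = (1.5)·y/x.
Tangency: set MRS = p_x/p_y = 9/(34/3) = 27/34.
So (1.5)·y/x = 27/34, i.e. y = (9/17)·x.
Substitute into the budget 9·x + (34/3)·y = 255: 15·x = 255, so x* = 17.
Then y* = (9/17)·17 = 9.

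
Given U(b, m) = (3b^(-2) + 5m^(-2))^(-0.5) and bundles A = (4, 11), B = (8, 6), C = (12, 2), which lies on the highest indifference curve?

Bundle B

Evaluate utility at each bundle:
U(A) = 2.091.
U(B) = 2.320.
U(C) = 0.887.
Highest utility is B, so B ≻ A ≻ C.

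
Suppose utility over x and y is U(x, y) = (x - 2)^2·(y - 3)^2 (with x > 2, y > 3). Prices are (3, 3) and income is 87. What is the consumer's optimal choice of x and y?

x* = 14, y* = 15

MU_x = 2·(x−2)·(y−3)^2, MU_y = 2·(x−2)^2·(y−3).
MRS = (y−3)/(x−2).
Tangency: set MRS = p_x/p_y = 3/3 = 1.
So (y − 3)/(x − 2) = 1, i.e. (y − 3) = (x − 2).
Rewrite the budget in excess-of-subsistence terms: 3·(x − 2) + 3·(y − 3) = 87 − 3·2 − 3·3 = 72.
Substituting, 6·(x − 2) = 72, so x − 2 = 12 and x* = 14.
Then y − 3 = 12, so y* = 15.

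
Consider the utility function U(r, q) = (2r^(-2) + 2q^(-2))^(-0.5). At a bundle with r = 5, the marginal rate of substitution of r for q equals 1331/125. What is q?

q = 11

For CES with ρ = -2, MRS = (q/r)^3.
Setting (q/5)^3 = 1331/125 gives q/5 = 2.2 and q = 11.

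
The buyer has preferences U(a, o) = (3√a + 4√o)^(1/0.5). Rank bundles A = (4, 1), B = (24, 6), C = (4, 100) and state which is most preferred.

Bundle C

Evaluate utility at each bundle:
U(A) = 100.000.
U(B) = 600.000.
U(C) = 2116.000.
Highest utility is C, so C ≻ B ≻ A.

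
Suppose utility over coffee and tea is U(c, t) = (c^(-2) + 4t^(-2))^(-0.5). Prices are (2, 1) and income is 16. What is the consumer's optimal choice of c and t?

For CES with ρ = -2, MRS = (1/4)·(t/c)^3.
Tangency: set MRS = p_c/p_t = 2/1 = 2.
So (t/c)^3 = 8; taking the cube root, t/c = 2, i.e. t = 2·c.
Substitute into the budget 2·c + 1·t = 16: 4·c = 16, so c* = 4 and t* = 2·4 = 8.

c* = 4, t* = 8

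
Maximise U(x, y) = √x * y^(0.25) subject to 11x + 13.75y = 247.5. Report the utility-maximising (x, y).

MU_x = 0.5·x^(-0.5)·y^(0.25) and MU_y = 0.25·√x·y^(-0.75).
MRS = MU_x/MU_y = (2)·y/x.
Tangency: set MRS = p_x/p_y = 11/13.75 = 0.8.
So (2)·y/x = 0.8, i.e. y = 0.4·x.
Substitute into the budget 11·x + 13.75·y = 247.5: 16.5·x = 247.5, so x* = 15.
Then y* = 0.4·15 = 6.

x* = 15, y* = 6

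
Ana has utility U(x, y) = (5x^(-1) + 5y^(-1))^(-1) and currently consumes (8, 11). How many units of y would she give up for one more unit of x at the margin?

MRS = 121/64

For CES with ρ = -1, MRS = (y/x)^2.
At (8, 11): MRS = 121/64.
So at (8, 11) the consumer would give up 121/64 units of y for one more unit of x.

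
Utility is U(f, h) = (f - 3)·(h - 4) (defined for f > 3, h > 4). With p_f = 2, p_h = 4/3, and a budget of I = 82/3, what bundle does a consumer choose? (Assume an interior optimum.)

MU_f = (h−4), MU_h = (f−3).
MRS = (h−4)/(f−3).
Tangency: set MRS = p_f/p_h = 2/(4/3) = 1.5.
So (h − 4)/(f − 3) = 1.5, i.e. (h − 4) = 1.5·(f − 3).
Rewrite the budget in excess-of-subsistence terms: 2·(f − 3) + (4/3)·(h − 4) = 82/3 − 2·3 − (4/3)·4 = 16.
Substituting, 4·(f − 3) = 16, so f − 3 = 4 and f* = 7.
Then h − 4 = 1.5·4 = 6, so h* = 10.

f* = 7, h* = 10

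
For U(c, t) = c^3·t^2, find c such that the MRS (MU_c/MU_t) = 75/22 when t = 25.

MU_c = 3·c^2·t^2 and MU_t = 2·c^3·t.
MRS = MU_c/MU_t = (3/2)·t/c.
Substitute t = 25: MRS = 37.5/c. Setting 37.5/c = 75/22 gives c = 37.5/(75/22) = 11.

c = 11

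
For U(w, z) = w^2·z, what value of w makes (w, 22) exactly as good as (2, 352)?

w = 8

U(2, 352) = 1408.
Set U(w, 22) = 1408 and solve.
With z = 22: w^2 = 1408/22 = 64; taking the square root, w = 8.
Check: U(8, 22) = 1408.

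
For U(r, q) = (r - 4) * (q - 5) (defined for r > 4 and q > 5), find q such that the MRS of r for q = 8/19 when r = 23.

MU_r = (q−5), MU_q = (r−4).
MRS = (q−5)/(r−4).
Substitute r = 23: MRS = (q − 5)/19. Setting this equal to 8/19 gives q − 5 = (8/19)·19 = 8, so q = 13.

q = 13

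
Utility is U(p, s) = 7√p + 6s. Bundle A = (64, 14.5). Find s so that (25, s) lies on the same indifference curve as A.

s = 18

U(64, 14.5) = 143.
Set U(25, s) = 143 and solve.
With p = 25: √25 = 5, so 6s = 143 − 7·5 = 108 and s = 18.
Check: U(25, 18) = 143.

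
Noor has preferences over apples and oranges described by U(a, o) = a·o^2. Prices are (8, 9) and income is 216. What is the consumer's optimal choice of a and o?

a* = 9, o* = 16

MU_a = o^2 and MU_o = 2·a·o.
MRS = MU_a/MU_o = (1/2)·o/a.
Tangency: set MRS = p_a/p_o = 8/9.
So (1/2)·o/a = 8/9, i.e. o = (16/9)·a.
Substitute into the budget 8·a + 9·o = 216: 24·a = 216, so a* = 9.
Then o* = (16/9)·9 = 16.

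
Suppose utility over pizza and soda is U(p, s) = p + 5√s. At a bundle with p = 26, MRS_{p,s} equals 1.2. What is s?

s = 9

MU_p = 1, MU_s = 5/(2√s).
MRS = 1 ÷ (5/(2√s)).
MRS depends only on s: 0.4·√s = 1.2 ⇒ √s = 1.2/0.4 = 3 ⇒ s = 9.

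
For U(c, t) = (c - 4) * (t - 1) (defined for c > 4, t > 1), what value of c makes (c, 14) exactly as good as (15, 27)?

U(15, 27) = 286.
Set U(c, 14) = 286 and solve.
With t = 14: (14 − 1) = 13, so (c − 4) = 286/13 = 22.
So c = 4 + 22 = 26.
Check: U(26, 14) = 286.

c = 26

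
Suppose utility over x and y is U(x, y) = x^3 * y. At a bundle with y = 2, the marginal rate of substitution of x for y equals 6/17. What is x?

x = 17

MU_x = 3·x^2·y and MU_y = x^3.
MRS = MU_x/MU_y = (3/1)·y/x.
Substitute y = 2: MRS = 6/x. Setting 6/x = 6/17 gives x = 6/(6/17) = 17.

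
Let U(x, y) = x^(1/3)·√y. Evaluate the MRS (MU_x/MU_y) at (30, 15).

MRS = 1/3

MU_x = 1/3·x^(-2/3)·√y and MU_y = 0.5·x^(1/3)·y^(-0.5).
MRS = MU_x/MU_y = (2/3)·y/x.
At (30, 15): MRS = 1/3.
The indifference curve has slope −1/3 at this bundle.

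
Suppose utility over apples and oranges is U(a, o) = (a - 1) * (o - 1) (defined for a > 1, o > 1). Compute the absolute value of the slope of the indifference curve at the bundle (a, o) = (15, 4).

MU_a = (o−1), MU_o = (a−1).
MRS = (o−1)/(a−1).
At (15, 4): MRS = 3/14.
The indifference curve has slope −3/14 at this bundle.

MRS = 3/14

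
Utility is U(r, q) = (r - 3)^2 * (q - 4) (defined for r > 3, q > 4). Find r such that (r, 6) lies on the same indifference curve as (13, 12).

r = 23

U(13, 12) = 800.
Set U(r, 6) = 800 and solve.
With q = 6: (6 − 4) = 2, so (r − 3)^2 = 800/2 = 400.
Taking the square root (with r > 3): r − 3 = 20, so r = 23.
Check: U(23, 6) = 800.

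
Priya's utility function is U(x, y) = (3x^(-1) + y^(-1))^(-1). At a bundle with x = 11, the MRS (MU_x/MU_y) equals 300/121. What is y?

For CES with ρ = -1, MRS = (3/1)·(y/x)^2.
Setting (3/1)·(y/11)^2 = 300/121 gives (y/11)^2 = 100/121, so y/11 = 10/11 and y = 10.

y = 10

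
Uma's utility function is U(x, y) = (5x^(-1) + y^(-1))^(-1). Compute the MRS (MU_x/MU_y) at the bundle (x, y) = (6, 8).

For CES with ρ = -1, MRS = (5/1)·(y/x)^2.
At (6, 8): MRS = 80/9.
So at (6, 8) the consumer would give up 80/9 units of y for one more unit of x.

MRS = 80/9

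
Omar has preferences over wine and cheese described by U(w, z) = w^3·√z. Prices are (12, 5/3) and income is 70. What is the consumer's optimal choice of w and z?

MU_w = 3·w^2·√z and MU_z = 0.5·w^3·z^(-0.5).
MRS = MU_w/MU_z = (6)·z/w.
Tangency: set MRS = p_w/p_z = 12/(5/3) = 7.2.
So (6)·z/w = 7.2, i.e. z = 1.2·w.
Substitute into the budget 12·w + (5/3)·z = 70: 14·w = 70, so w* = 5.
Then z* = 1.2·5 = 6.

w* = 5, z* = 6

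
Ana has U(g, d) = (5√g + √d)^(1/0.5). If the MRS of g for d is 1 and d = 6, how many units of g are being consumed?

g = 150

For CES with ρ = 0.5, MRS = (5/1)·√(d/g).
Setting (5/1)·√(6/g) = 1 gives √(6/g) = 0.2, so 6/g = 1/25 and g = 150.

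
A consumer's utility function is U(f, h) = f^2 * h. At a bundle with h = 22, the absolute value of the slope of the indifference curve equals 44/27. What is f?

MU_f = 2·f·h and MU_h = f^2.
MRS = MU_f/MU_h = (2/1)·h/f.
Substitute h = 22: MRS = 44/f. Setting 44/f = 44/27 gives f = 44/(44/27) = 27.

f = 27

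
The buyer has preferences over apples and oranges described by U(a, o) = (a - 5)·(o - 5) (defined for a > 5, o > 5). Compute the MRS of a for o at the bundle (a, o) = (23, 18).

MRS = 13/18

MU_a = (o−5), MU_o = (a−5).
MRS = (o−5)/(a−5).
At (23, 18): MRS = 13/18.
That is, one extra unit of a is worth 13/18 units of o at the margin.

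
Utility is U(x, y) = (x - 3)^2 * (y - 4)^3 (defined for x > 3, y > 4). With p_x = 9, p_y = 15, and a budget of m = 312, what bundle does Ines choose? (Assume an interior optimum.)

x* = 13, y* = 13

MU_x = 2·(x−3)·(y−4)^3, MU_y = 3·(x−3)^2·(y−4)^2.
MRS = (2/3)·(y−4)/(x−3).
Tangency: set MRS = p_x/p_y = 9/15 = 0.6.
So (2/3)·(y − 4)/(x − 3) = 0.6, i.e. (y − 4) = 0.9·(x − 3).
Rewrite the budget in excess-of-subsistence terms: 9·(x − 3) + 15·(y − 4) = 312 − 9·3 − 15·4 = 225.
Substituting, 22.5·(x − 3) = 225, so x − 3 = 10 and x* = 13.
Then y − 4 = 0.9·10 = 9, so y* = 13.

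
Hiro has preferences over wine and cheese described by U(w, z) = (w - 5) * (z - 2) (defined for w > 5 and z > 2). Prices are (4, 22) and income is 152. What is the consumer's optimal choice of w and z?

w* = 16, z* = 4

MU_w = (z−2), MU_z = (w−5).
MRS = (z−2)/(w−5).
Tangency: set MRS = p_w/p_z = 4/22 = 2/11.
So (z − 2)/(w − 5) = 2/11, i.e. (z − 2) = (2/11)·(w − 5).
Rewrite the budget in excess-of-subsistence terms: 4·(w − 5) + 22·(z − 2) = 152 − 4·5 − 22·2 = 88.
Substituting, 8·(w − 5) = 88, so w − 5 = 11 and w* = 16.
Then z − 2 = (2/11)·11 = 2, so z* = 4.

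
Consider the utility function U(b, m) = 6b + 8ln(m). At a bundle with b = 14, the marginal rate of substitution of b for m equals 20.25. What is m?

m = 27

MU_b = 6, MU_m = 8/m.
MRS = 6 ÷ (8/m).
MRS depends only on m: 0.75·m = 20.25 ⇒ m = 20.25/0.75 = 27.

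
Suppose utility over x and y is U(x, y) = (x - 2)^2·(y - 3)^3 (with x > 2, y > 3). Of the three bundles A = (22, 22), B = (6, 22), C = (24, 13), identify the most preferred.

Evaluate utility at each bundle:
U(A) = 2743600.
U(B) = 109744.
U(C) = 484000.
Highest utility is A, so A ≻ C ≻ B.

Bundle A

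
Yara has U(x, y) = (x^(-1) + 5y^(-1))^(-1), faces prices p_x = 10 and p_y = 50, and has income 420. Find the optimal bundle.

x* = 7, y* = 7

For CES with ρ = -1, MRS = (1/5)·(y/x)^2.
Tangency: set MRS = p_x/p_y = 10/50 = 0.2.
So (y/x)^2 = 1; taking the square root, y/x = 1, i.e. y = x.
Substitute into the budget 10·x + 50·y = 420: 60·x = 420, so x* = 7 and y* = 7.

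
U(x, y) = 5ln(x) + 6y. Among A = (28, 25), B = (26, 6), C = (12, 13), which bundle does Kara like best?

Bundle A

Evaluate utility at each bundle:
U(A) = 166.661.
U(B) = 52.290.
U(C) = 90.425.
Highest utility is A, so A ≻ C ≻ B.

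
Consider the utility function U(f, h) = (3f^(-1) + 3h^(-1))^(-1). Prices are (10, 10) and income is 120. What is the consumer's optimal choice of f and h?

f* = 6, h* = 6

For CES with ρ = -1, MRS = (h/f)^2.
Tangency: set MRS = p_f/p_h = 10/10 = 1.
So (h/f)^2 = 1; taking the square root, h/f = 1, i.e. h = f.
Substitute into the budget 10·f + 10·h = 120: 20·f = 120, so f* = 6 and h* = 6.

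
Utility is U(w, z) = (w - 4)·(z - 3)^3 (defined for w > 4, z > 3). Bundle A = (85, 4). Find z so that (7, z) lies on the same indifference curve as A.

z = 6

U(85, 4) = 81.
Set U(7, z) = 81 and solve.
With w = 7: (7 − 4) = 3, so (z − 3)^3 = 81/3 = 27.
Taking the cube root (with z > 3): z − 3 = 3, so z = 6.
Check: U(7, 6) = 81.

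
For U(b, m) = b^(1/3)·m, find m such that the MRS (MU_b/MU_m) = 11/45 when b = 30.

MU_b = 1/3·b^(-2/3)·m and MU_m = b^(1/3).
MRS = MU_b/MU_m = (1/3)·m/b.
Substitute b = 30: MRS = m/90. Setting m/90 = 11/45 gives m = (11/45)·90 = 22.

m = 22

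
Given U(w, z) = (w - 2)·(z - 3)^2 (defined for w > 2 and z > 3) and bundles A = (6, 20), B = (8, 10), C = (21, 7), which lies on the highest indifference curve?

Evaluate utility at each bundle:
U(A) = 1156.
U(B) = 294.
U(C) = 304.
Highest utility is A, so A ≻ C ≻ B.

Bundle A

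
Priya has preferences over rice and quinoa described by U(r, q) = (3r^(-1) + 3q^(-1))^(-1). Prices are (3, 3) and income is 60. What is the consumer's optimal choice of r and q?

For CES with ρ = -1, MRS = (q/r)^2.
Tangency: set MRS = p_r/p_q = 3/3 = 1.
So (q/r)^2 = 1; taking the square root, q/r = 1, i.e. q = r.
Substitute into the budget 3·r + 3·q = 60: 6·r = 60, so r* = 10 and q* = 10.

r* = 10, q* = 10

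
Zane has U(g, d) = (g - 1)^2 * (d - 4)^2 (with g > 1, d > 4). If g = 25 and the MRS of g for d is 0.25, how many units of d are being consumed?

d = 10

MU_g = 2·(g−1)·(d−4)^2, MU_d = 2·(g−1)^2·(d−4).
MRS = (d−4)/(g−1).
Substitute g = 25: MRS = (d − 4)/24. Setting this equal to 0.25 gives d − 4 = 0.25·24 = 6, so d = 10.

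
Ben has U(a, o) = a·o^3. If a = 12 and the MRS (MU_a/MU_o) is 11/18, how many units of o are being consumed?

MU_a = o^3 and MU_o = 3·a·o^2.
MRS = MU_a/MU_o = (1/3)·o/a.
Substitute a = 12: MRS = o/36. Setting o/36 = 11/18 gives o = (11/18)·36 = 22.

o = 22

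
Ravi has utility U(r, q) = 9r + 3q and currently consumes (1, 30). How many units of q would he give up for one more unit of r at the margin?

MU_r = 9, MU_q = 3, so MRS = 9/3 = 3 at every bundle.
At (1, 30): MRS = 3.
That is, one extra unit of r is worth 3 units of q at the margin.

MRS = 3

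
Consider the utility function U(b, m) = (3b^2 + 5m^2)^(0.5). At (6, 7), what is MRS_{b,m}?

MRS = 18/35

For CES with ρ = 2, MRS = (3/5)·(m/b)^(-1).
At (6, 7): MRS = 18/35.
The indifference curve has slope −18/35 at this bundle.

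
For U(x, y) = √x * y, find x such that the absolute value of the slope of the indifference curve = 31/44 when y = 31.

x = 22

MU_x = 0.5·x^(-0.5)·y and MU_y = √x.
MRS = MU_x/MU_y = (0.5)·y/x.
Substitute y = 31: MRS = 15.5/x. Setting 15.5/x = 31/44 gives x = 15.5/(31/44) = 22.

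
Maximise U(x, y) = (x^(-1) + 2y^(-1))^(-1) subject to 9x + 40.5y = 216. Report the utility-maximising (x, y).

For CES with ρ = -1, MRS = (1/2)·(y/x)^2.
Tangency: set MRS = p_x/p_y = 9/40.5 = 2/9.
So (y/x)^2 = 4/9; taking the square root, y/x = 2/3, i.e. y = (2/3)·x.
Substitute into the budget 9·x + 40.5·y = 216: 36·x = 216, so x* = 6 and y* = (2/3)·6 = 4.

x* = 6, y* = 4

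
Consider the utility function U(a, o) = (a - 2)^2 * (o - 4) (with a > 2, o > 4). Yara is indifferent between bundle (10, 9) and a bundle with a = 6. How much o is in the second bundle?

o = 24

U(10, 9) = 320.
Set U(6, o) = 320 and solve.
With a = 6: (6 − 2)^2 = 16, so (o − 4) = 320/16 = 20.
So o = 4 + 20 = 24.
Check: U(6, 24) = 320.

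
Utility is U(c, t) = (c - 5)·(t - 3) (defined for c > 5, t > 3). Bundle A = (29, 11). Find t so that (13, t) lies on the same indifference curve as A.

U(29, 11) = 192.
Set U(13, t) = 192 and solve.
With c = 13: (13 − 5) = 8, so (t − 3) = 192/8 = 24.
So t = 3 + 24 = 27.
Check: U(13, 27) = 192.

t = 27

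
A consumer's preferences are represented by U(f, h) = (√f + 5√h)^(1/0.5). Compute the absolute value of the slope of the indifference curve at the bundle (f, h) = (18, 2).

MRS = 1/15

For CES with ρ = 0.5, MRS = (1/5)·√(h/f).
At (18, 2): MRS = 1/15.
The indifference curve has slope −1/15 at this bundle.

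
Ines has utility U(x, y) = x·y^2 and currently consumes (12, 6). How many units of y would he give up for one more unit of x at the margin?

MRS = 0.25

MU_x = y^2 and MU_y = 2·x·y.
MRS = MU_x/MU_y = (1/2)·y/x.
At (12, 6): MRS = 0.25.
So at (12, 6) the consumer would give up 0.25 units of y for one more unit of x.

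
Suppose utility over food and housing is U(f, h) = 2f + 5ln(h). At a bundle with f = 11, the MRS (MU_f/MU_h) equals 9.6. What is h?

h = 24

MU_f = 2, MU_h = 5/h.
MRS = 2 ÷ (5/h).
MRS depends only on h: 0.4·h = 9.6 ⇒ h = 9.6/0.4 = 24.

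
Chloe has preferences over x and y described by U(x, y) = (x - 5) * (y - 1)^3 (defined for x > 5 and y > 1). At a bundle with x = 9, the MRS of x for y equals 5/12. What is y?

MU_x = (y−1)^3, MU_y = 3·(x−5)·(y−1)^2.
MRS = (1/3)·(y−1)/(x−5).
Substitute x = 9: MRS = (y − 1)/12. Setting this equal to 5/12 gives y − 1 = (5/12)·12 = 5, so y = 6.

y = 6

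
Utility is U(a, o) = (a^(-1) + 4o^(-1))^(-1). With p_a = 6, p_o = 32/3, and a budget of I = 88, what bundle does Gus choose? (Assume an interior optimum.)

a* = 4, o* = 6

For CES with ρ = -1, MRS = (1/4)·(o/a)^2.
Tangency: set MRS = p_a/p_o = 6/(32/3) = 9/16.
So (o/a)^2 = 2.25; taking the square root, o/a = 1.5, i.e. o = 1.5·a.
Substitute into the budget 6·a + (32/3)·o = 88: 22·a = 88, so a* = 4 and o* = 1.5·4 = 6.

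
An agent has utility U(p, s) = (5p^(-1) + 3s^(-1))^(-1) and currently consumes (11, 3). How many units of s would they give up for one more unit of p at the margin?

For CES with ρ = -1, MRS = (5/3)·(s/p)^2.
At (11, 3): MRS = 15/121.
The indifference curve has slope −15/121 at this bundle.

MRS = 15/121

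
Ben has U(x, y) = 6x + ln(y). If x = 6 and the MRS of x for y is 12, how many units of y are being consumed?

y = 2

MU_x = 6, MU_y = 1/y.
MRS = 6 ÷ (1/y).
MRS depends only on y: 6·y = 12 ⇒ y = 12/6 = 2.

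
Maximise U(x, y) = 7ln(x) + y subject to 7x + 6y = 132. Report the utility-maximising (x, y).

MU_x = 7/x, MU_y = 1.
MRS = 7/x ÷ 1.
Tangency: set MRS = p_x/p_y = 7/6.
MRS depends only on x: 7/x = 7/6 ⇒ x* = 7/(7/6) = 6.
From the budget, 6·y = 132 − 7·6 = 90, so y* = 15.

x* = 6, y* = 15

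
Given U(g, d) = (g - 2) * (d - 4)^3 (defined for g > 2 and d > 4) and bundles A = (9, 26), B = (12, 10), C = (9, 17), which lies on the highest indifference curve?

Evaluate utility at each bundle:
U(A) = 74536.
U(B) = 2160.
U(C) = 15379.
Highest utility is A, so A ≻ C ≻ B.

Bundle A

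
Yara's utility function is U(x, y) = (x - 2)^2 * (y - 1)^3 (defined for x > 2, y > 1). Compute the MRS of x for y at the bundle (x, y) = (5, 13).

MU_x = 2·(x−2)·(y−1)^3, MU_y = 3·(x−2)^2·(y−1)^2.
MRS = (2/3)·(y−1)/(x−2).
At (5, 13): MRS = 8/3.
So at (5, 13) the consumer would give up 8/3 units of y for one more unit of x.

MRS = 8/3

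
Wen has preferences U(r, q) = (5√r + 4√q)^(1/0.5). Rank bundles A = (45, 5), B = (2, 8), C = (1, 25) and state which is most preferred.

Bundle A

Evaluate utility at each bundle:
U(A) = 1805.000.
U(B) = 338.000.
U(C) = 625.000.
Highest utility is A, so A ≻ C ≻ B.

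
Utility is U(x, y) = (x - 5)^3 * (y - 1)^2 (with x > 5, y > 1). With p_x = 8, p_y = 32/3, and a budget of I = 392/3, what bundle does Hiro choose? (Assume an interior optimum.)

x* = 11, y* = 4

MU_x = 3·(x−5)^2·(y−1)^2, MU_y = 2·(x−5)^3·(y−1).
MRS = (3/2)·(y−1)/(x−5).
Tangency: set MRS = p_x/p_y = 8/(32/3) = 0.75.
So (3/2)·(y − 1)/(x − 5) = 0.75, i.e. (y − 1) = 0.5·(x − 5).
Rewrite the budget in excess-of-subsistence terms: 8·(x − 5) + (32/3)·(y − 1) = 392/3 − 8·5 − (32/3)·1 = 80.
Substituting, (40/3)·(x − 5) = 80, so x − 5 = 6 and x* = 11.
Then y − 1 = 0.5·6 = 3, so y* = 4.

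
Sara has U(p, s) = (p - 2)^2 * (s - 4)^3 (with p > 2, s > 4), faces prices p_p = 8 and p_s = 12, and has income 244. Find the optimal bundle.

MU_p = 2·(p−2)·(s−4)^3, MU_s = 3·(p−2)^2·(s−4)^2.
MRS = (2/3)·(s−4)/(p−2).
Tangency: set MRS = p_p/p_s = 8/12 = 2/3.
So (2/3)·(s − 4)/(p − 2) = 2/3, i.e. (s − 4) = (p − 2).
Rewrite the budget in excess-of-subsistence terms: 8·(p − 2) + 12·(s − 4) = 244 − 8·2 − 12·4 = 180.
Substituting, 20·(p − 2) = 180, so p − 2 = 9 and p* = 11.
Then s − 4 = 9, so s* = 13.

p* = 11, s* = 13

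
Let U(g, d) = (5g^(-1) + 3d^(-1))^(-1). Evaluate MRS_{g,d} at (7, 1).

MRS = 5/147

For CES with ρ = -1, MRS = (5/3)·(d/g)^2.
At (7, 1): MRS = 5/147.
The indifference curve has slope −5/147 at this bundle.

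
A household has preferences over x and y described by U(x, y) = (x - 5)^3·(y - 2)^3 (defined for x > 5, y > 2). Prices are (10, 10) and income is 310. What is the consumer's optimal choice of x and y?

x* = 17, y* = 14

MU_x = 3·(x−5)^2·(y−2)^3, MU_y = 3·(x−5)^3·(y−2)^2.
MRS = (y−2)/(x−5).
Tangency: set MRS = p_x/p_y = 10/10 = 1.
So (y − 2)/(x − 5) = 1, i.e. (y − 2) = (x − 5).
Rewrite the budget in excess-of-subsistence terms: 10·(x − 5) + 10·(y − 2) = 310 − 10·5 − 10·2 = 240.
Substituting, 20·(x − 5) = 240, so x − 5 = 12 and x* = 17.
Then y − 2 = 12, so y* = 14.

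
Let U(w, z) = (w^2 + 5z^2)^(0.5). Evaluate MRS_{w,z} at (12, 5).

MRS = 12/25

For CES with ρ = 2, MRS = (1/5)·(z/w)^(-1).
At (12, 5): MRS = 12/25.
The indifference curve has slope −12/25 at this bundle.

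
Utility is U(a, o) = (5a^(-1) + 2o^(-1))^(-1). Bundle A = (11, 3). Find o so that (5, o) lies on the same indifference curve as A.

U depends on (a, o) only through S = 5a^(-1) + 2o^(-1), so equal utility means equal S. At (11, 3): S = 37/33.
With a = 5: 5·5^(-1) = 1, so 2o^(-1) = 37/33 − 1 = 4/33, i.e. o^(-1) = 2/33.
Hence o = 1/(2/33) = 16.5.
Check: U(5, 16.5) = 0.8919.

o = 16.5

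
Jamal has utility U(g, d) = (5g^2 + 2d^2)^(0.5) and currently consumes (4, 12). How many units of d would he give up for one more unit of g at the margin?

For CES with ρ = 2, MRS = (5/2)·(d/g)^(-1).
At (4, 12): MRS = 5/6.
So at (4, 12) the consumer would give up 5/6 units of d for one more unit of g.

MRS = 5/6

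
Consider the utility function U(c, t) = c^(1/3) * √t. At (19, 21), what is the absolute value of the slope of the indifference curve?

MRS = 14/19

MU_c = 1/3·c^(-2/3)·√t and MU_t = 0.5·c^(1/3)·t^(-0.5).
MRS = MU_c/MU_t = (2/3)·t/c.
At (19, 21): MRS = 14/19.
That is, one extra unit of c is worth 14/19 units of t at the margin.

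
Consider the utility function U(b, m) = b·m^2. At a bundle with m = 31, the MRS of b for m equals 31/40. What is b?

b = 20

MU_b = m^2 and MU_m = 2·b·m.
MRS = MU_b/MU_m = (1/2)·m/b.
Substitute m = 31: MRS = 15.5/b. Setting 15.5/b = 31/40 gives b = 15.5/(31/40) = 20.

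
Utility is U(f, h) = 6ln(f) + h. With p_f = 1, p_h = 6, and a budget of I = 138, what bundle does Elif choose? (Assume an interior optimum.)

MU_f = 6/f, MU_h = 1.
MRS = 6/f ÷ 1.
Tangency: set MRS = p_f/p_h = 1/6.
MRS depends only on f: 6/f = 1/6 ⇒ f* = 6/(1/6) = 36.
From the budget, 6·h = 138 − 1·36 = 102, so h* = 17.

f* = 36, h* = 17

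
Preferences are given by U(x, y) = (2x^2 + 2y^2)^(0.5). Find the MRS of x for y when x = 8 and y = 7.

MRS = 8/7

For CES with ρ = 2, MRS = (y/x)^(-1).
At (8, 7): MRS = 8/7.
The indifference curve has slope −8/7 at this bundle.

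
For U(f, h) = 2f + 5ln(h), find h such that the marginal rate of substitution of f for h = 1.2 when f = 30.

MU_f = 2, MU_h = 5/h.
MRS = 2 ÷ (5/h).
MRS depends only on h: 0.4·h = 1.2 ⇒ h = 1.2/0.4 = 3.

h = 3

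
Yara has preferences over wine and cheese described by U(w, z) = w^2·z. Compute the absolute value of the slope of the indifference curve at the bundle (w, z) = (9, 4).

MRS = 8/9

MU_w = 2·w·z and MU_z = w^2.
MRS = MU_w/MU_z = (2/1)·z/w.
At (9, 4): MRS = 8/9.
The indifference curve has slope −8/9 at this bundle.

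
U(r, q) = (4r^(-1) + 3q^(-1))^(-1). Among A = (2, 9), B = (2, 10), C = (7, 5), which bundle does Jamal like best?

Bundle C

Evaluate utility at each bundle:
U(A) = 0.429.
U(B) = 0.435.
U(C) = 0.854.
Highest utility is C, so C ≻ B ≻ A.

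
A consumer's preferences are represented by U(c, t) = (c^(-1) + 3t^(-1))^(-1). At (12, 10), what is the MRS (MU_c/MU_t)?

For CES with ρ = -1, MRS = (1/3)·(t/c)^2.
At (12, 10): MRS = 25/108.
That is, one extra unit of c is worth 25/108 units of t at the margin.

MRS = 25/108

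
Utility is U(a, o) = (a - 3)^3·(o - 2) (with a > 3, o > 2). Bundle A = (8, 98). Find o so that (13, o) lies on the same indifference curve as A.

U(8, 98) = 12000.
Set U(13, o) = 12000 and solve.
With a = 13: (13 − 3)^3 = 1000, so (o − 2) = 12000/1000 = 12.
So o = 2 + 12 = 14.
Check: U(13, 14) = 12000.

o = 14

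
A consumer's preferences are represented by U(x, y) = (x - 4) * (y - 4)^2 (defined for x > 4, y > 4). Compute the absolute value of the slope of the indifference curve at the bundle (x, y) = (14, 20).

MRS = 0.8

MU_x = (y−4)^2, MU_y = 2·(x−4)·(y−4).
MRS = (1/2)·(y−4)/(x−4).
At (14, 20): MRS = 0.8.
The indifference curve has slope −0.8 at this bundle.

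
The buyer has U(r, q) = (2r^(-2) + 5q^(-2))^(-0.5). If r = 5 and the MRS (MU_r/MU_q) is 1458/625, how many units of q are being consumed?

For CES with ρ = -2, MRS = (2/5)·(q/r)^3.
Setting (2/5)·(q/5)^3 = 1458/625 gives (q/5)^3 = 729/125, so q/5 = 1.8 and q = 9.

q = 9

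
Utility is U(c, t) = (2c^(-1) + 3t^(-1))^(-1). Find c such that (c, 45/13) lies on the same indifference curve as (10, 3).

c = 6

U depends on (c, t) only through S = 2c^(-1) + 3t^(-1), so equal utility means equal S. At (10, 3): S = 1.2.
With t = 45/13: 3·(45/13)^(-1) = 13/15, so 2c^(-1) = 1.2 − 13/15 = 1/3, i.e. c^(-1) = 1/6.
Hence c = 1/(1/6) = 6.
Check: U(6, 45/13) = 0.8333.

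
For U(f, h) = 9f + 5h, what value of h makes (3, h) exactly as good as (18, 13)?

h = 40

U(18, 13) = 227.
Set U(3, h) = 227 and solve.
9·3 + 5h = 227 ⇒ 5h = 200 ⇒ h = 40.
Check: U(3, 40) = 227.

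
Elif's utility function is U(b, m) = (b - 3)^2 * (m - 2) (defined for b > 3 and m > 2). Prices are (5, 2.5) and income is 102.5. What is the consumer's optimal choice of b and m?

b* = 14, m* = 13

MU_b = 2·(b−3)·(m−2), MU_m = (b−3)^2.
MRS = (2/1)·(m−2)/(b−3).
Tangency: set MRS = p_b/p_m = 5/2.5 = 2.
So (2/1)·(m − 2)/(b − 3) = 2, i.e. (m − 2) = (b − 3).
Rewrite the budget in excess-of-subsistence terms: 5·(b − 3) + 2.5·(m − 2) = 102.5 − 5·3 − 2.5·2 = 82.5.
Substituting, 7.5·(b − 3) = 82.5, so b − 3 = 11 and b* = 14.
Then m − 2 = 11, so m* = 13.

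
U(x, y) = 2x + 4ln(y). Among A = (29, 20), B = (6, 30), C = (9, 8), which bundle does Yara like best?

Evaluate utility at each bundle:
U(A) = 69.983.
U(B) = 25.605.
U(C) = 26.318.
Highest utility is A, so A ≻ C ≻ B.

Bundle A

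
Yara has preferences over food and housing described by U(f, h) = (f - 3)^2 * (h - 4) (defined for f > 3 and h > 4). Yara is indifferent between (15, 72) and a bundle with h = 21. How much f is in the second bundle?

U(15, 72) = 9792.
Set U(f, 21) = 9792 and solve.
With h = 21: (21 − 4) = 17, so (f − 3)^2 = 9792/17 = 576.
Taking the square root (with f > 3): f − 3 = 24, so f = 27.
Check: U(27, 21) = 9792.

f = 27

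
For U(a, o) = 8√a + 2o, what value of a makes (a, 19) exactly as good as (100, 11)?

a = 64

U(100, 11) = 102.
Set U(a, 19) = 102 and solve.
With o = 19: 8√a = 102 − 2·19 = 64, so √a = 8 and a = 64.
Check: U(64, 19) = 102.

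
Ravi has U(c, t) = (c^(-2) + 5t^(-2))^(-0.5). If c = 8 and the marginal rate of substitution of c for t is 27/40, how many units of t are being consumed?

For CES with ρ = -2, MRS = (1/5)·(t/c)^3.
Setting (1/5)·(t/8)^3 = 27/40 gives (t/8)^3 = 3.375, so t/8 = 1.5 and t = 12.

t = 12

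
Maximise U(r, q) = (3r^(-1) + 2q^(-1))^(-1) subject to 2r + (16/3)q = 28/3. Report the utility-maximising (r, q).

For CES with ρ = -1, MRS = (3/2)·(q/r)^2.
Tangency: set MRS = p_r/p_q = 2/(16/3) = 0.375.
So (q/r)^2 = 0.25; taking the square root, q/r = 0.5, i.e. q = 0.5·r.
Substitute into the budget 2·r + (16/3)·q = 28/3: (14/3)·r = 28/3, so r* = 2 and q* = 0.5·2 = 1.

r* = 2, q* = 1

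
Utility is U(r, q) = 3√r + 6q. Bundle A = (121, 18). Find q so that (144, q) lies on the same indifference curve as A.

q = 17.5

U(121, 18) = 141.
Set U(144, q) = 141 and solve.
With r = 144: √144 = 12, so 6q = 141 − 3·12 = 105 and q = 17.5.
Check: U(144, 17.5) = 141.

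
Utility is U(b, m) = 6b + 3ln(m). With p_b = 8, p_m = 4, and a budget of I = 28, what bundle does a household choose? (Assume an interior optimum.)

MU_b = 6, MU_m = 3/m.
MRS = 6 ÷ (3/m).
Tangency: set MRS = p_b/p_m = 8/4 = 2.
MRS depends only on m: 2·m = 2 ⇒ m* = 2/2 = 1.
From the budget, 8·b = 28 − 4·1 = 24, so b* = 3.

b* = 3, m* = 1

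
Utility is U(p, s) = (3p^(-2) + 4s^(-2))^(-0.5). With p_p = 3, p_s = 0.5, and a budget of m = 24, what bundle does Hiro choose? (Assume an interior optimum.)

For CES with ρ = -2, MRS = (3/4)·(s/p)^3.
Tangency: set MRS = p_p/p_s = 3/0.5 = 6.
So (s/p)^3 = 8; taking the cube root, s/p = 2, i.e. s = 2·p.
Substitute into the budget 3·p + 0.5·s = 24: 4·p = 24, so p* = 6 and s* = 2·6 = 12.

p* = 6, s* = 12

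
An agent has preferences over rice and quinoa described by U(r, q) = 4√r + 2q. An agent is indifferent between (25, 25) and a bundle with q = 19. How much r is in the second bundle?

r = 64

U(25, 25) = 70.
Set U(r, 19) = 70 and solve.
With q = 19: 4√r = 70 − 2·19 = 32, so √r = 8 and r = 64.
Check: U(64, 19) = 70.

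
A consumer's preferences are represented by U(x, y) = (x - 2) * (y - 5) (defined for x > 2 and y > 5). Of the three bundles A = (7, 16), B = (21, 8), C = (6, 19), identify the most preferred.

Bundle B

Evaluate utility at each bundle:
U(A) = 55.
U(B) = 57.
U(C) = 56.
Highest utility is B, so B ≻ C ≻ A.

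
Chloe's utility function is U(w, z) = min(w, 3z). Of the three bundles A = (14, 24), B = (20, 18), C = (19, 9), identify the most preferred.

Evaluate utility at each bundle:
U(A) = 14.
U(B) = 20.
U(C) = 19.
Highest utility is B, so B ≻ C ≻ A.

Bundle B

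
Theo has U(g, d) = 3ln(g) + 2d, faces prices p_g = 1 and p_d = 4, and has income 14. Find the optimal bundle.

MU_g = 3/g, MU_d = 2.
MRS = 3/g ÷ 2.
Tangency: set MRS = p_g/p_d = 1/4 = 0.25.
MRS depends only on g: 1.5/g = 0.25 ⇒ g* = 1.5/0.25 = 6.
From the budget, 4·d = 14 − 1·6 = 8, so d* = 2.

g* = 6, d* = 2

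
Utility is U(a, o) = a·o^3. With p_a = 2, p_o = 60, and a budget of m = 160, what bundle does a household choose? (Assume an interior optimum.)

MU_a = o^3 and MU_o = 3·a·o^2.
MRS = MU_a/MU_o = (1/3)·o/a.
Tangency: set MRS = p_a/p_o = 2/60 = 1/30.
So (1/3)·o/a = 1/30, i.e. o = 0.1·a.
Substitute into the budget 2·a + 60·o = 160: 8·a = 160, so a* = 20.
Then o* = 0.1·20 = 2.

a* = 20, o* = 2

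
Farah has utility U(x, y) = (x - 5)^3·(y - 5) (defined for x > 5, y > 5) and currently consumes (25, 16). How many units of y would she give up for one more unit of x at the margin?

MRS = 1.65

MU_x = 3·(x−5)^2·(y−5), MU_y = (x−5)^3.
MRS = (3/1)·(y−5)/(x−5).
At (25, 16): MRS = 1.65.
The indifference curve has slope −1.65 at this bundle.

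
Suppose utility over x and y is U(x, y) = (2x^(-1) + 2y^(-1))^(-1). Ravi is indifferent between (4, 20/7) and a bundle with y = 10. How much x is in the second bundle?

x = 2

U depends on (x, y) only through S = 2x^(-1) + 2y^(-1), so equal utility means equal S. At (4, 20/7): S = 1.2.
With y = 10: 2·10^(-1) = 0.2, so 2x^(-1) = 1.2 − 0.2 = 1, i.e. x^(-1) = 0.5.
Hence x = 1/0.5 = 2.
Check: U(2, 10) = 0.8333.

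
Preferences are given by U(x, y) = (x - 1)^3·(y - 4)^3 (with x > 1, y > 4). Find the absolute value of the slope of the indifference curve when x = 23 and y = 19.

MRS = 15/22

MU_x = 3·(x−1)^2·(y−4)^3, MU_y = 3·(x−1)^3·(y−4)^2.
MRS = (y−4)/(x−1).
At (23, 19): MRS = 15/22.
So at (23, 19) the consumer would give up 15/22 units of y for one more unit of x.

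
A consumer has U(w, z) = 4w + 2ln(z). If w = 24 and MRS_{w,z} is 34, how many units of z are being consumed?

MU_w = 4, MU_z = 2/z.
MRS = 4 ÷ (2/z).
MRS depends only on z: 2·z = 34 ⇒ z = 34/2 = 17.

z = 17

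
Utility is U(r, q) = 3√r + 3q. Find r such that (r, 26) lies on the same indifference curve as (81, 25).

U(81, 25) = 102.
Set U(r, 26) = 102 and solve.
With q = 26: 3√r = 102 − 3·26 = 24, so √r = 8 and r = 64.
Check: U(64, 26) = 102.

r = 64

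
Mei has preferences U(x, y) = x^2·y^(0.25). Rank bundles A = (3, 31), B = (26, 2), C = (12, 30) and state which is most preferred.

Evaluate utility at each bundle:
U(A) = 21.236.
U(B) = 803.904.
U(C) = 337.010.
Highest utility is B, so B ≻ C ≻ A.

Bundle B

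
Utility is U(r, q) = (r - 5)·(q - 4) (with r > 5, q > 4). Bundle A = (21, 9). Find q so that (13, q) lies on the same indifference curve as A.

q = 14

U(21, 9) = 80.
Set U(13, q) = 80 and solve.
With r = 13: (13 − 5) = 8, so (q − 4) = 80/8 = 10.
So q = 4 + 10 = 14.
Check: U(13, 14) = 80.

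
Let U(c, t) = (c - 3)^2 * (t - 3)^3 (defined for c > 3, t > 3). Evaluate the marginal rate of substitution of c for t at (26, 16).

MRS = 26/69

MU_c = 2·(c−3)·(t−3)^3, MU_t = 3·(c−3)^2·(t−3)^2.
MRS = (2/3)·(t−3)/(c−3).
At (26, 16): MRS = 26/69.
The indifference curve has slope −26/69 at this bundle.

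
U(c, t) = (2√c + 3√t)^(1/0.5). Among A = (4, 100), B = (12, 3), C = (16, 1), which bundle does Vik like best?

Bundle A

Evaluate utility at each bundle:
U(A) = 1156.000.
U(B) = 147.000.
U(C) = 121.000.
Highest utility is A, so A ≻ B ≻ C.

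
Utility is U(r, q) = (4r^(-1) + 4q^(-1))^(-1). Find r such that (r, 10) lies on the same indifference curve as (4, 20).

U depends on (r, q) only through S = 4r^(-1) + 4q^(-1), so equal utility means equal S. At (4, 20): S = 1.2.
With q = 10: 4·10^(-1) = 0.4, so 4r^(-1) = 1.2 − 0.4 = 0.8, i.e. r^(-1) = 0.2.
Hence r = 1/0.2 = 5.
Check: U(5, 10) = 0.8333.

r = 5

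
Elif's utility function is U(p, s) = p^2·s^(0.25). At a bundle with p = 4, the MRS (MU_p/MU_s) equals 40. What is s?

s = 20

MU_p = 2·p·s^(0.25) and MU_s = 0.25·p^2·s^(-0.75).
MRS = MU_p/MU_s = (8)·s/p.
Substitute p = 4: MRS = s/0.5. Setting s/0.5 = 40 gives s = 40·0.5 = 20.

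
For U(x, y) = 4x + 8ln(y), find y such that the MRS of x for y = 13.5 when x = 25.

MU_x = 4, MU_y = 8/y.
MRS = 4 ÷ (8/y).
MRS depends only on y: 0.5·y = 13.5 ⇒ y = 13.5/0.5 = 27.

y = 27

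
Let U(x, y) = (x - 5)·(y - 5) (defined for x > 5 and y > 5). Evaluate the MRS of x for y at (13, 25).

MU_x = (y−5), MU_y = (x−5).
MRS = (y−5)/(x−5).
At (13, 25): MRS = 2.5.
The indifference curve has slope −2.5 at this bundle.

MRS = 2.5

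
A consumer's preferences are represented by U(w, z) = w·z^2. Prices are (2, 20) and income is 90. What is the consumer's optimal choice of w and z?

MU_w = z^2 and MU_z = 2·w·z.
MRS = MU_w/MU_z = (1/2)·z/w.
Tangency: set MRS = p_w/p_z = 2/20 = 0.1.
So (1/2)·z/w = 0.1, i.e. z = 0.2·w.
Substitute into the budget 2·w + 20·z = 90: 6·w = 90, so w* = 15.
Then z* = 0.2·15 = 3.

w* = 15, z* = 3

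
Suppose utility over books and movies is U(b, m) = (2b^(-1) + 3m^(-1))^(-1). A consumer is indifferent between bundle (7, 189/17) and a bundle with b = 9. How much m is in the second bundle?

m = 9

U depends on (b, m) only through S = 2b^(-1) + 3m^(-1), so equal utility means equal S. At (7, 189/17): S = 5/9.
With b = 9: 2·9^(-1) = 2/9, so 3m^(-1) = 5/9 − 2/9 = 1/3, i.e. m^(-1) = 1/9.
Hence m = 1/(1/9) = 9.
Check: U(9, 9) = 1.8.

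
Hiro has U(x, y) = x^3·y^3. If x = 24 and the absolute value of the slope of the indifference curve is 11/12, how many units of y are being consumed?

y = 22

MU_x = 3·x^2·y^3 and MU_y = 3·x^3·y^2.
MRS = MU_x/MU_y = y/x.
Substitute x = 24: MRS = y/24. Setting y/24 = 11/12 gives y = (11/12)·24 = 22.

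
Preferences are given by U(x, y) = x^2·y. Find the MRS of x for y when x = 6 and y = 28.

MU_x = 2·x·y and MU_y = x^2.
MRS = MU_x/MU_y = (2/1)·y/x.
At (6, 28): MRS = 28/3.
That is, one extra unit of x is worth 28/3 units of y at the margin.

MRS = 28/3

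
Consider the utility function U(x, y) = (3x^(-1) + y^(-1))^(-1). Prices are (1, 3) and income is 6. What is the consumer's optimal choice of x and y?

x* = 3, y* = 1

For CES with ρ = -1, MRS = (3/1)·(y/x)^2.
Tangency: set MRS = p_x/p_y = 1/3.
So (y/x)^2 = 1/9; taking the square root, y/x = 1/3, i.e. y = (1/3)·x.
Substitute into the budget 1·x + 3·y = 6: 2·x = 6, so x* = 3 and y* = (1/3)·3 = 1.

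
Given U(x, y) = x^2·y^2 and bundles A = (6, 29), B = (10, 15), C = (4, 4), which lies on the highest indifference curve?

Evaluate utility at each bundle:
U(A) = 30276.
U(B) = 22500.
U(C) = 256.
Highest utility is A, so A ≻ B ≻ C.

Bundle A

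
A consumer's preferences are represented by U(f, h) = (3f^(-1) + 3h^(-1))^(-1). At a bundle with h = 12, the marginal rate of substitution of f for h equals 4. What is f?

For CES with ρ = -1, MRS = (h/f)^2.
Setting (12/f)^2 = 4 gives 12/f = 2 and f = 6.

f = 6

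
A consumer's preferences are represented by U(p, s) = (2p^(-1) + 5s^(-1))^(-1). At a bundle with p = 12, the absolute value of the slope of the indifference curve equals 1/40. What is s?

For CES with ρ = -1, MRS = (2/5)·(s/p)^2.
Setting (2/5)·(s/12)^2 = 1/40 gives (s/12)^2 = 1/16, so s/12 = 0.25 and s = 3.

s = 3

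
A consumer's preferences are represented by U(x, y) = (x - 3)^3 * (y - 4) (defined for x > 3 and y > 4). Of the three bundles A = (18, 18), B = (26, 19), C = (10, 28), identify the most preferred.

Bundle B

Evaluate utility at each bundle:
U(A) = 47250.
U(B) = 182505.
U(C) = 8232.
Highest utility is B, so B ≻ A ≻ C.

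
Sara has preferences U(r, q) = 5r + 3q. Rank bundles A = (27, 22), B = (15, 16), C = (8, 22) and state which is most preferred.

Bundle A

Evaluate utility at each bundle:
U(A) = 201.
U(B) = 123.
U(C) = 106.
Highest utility is A, so A ≻ B ≻ C.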